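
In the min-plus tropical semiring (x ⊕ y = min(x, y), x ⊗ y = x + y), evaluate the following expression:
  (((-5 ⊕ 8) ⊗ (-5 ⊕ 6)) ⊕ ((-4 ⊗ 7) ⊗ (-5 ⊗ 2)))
(((-5 ⊕ 8) ⊗ (-5 ⊕ 6)) ⊕ ((-4 ⊗ 7) ⊗ (-5 ⊗ 2))) = -10

Expand innermost to outermost. Recall ⊕ takes the minimum of its arguments and ⊗ takes their sum. Working out the expression (((-5 ⊕ 8) ⊗ (-5 ⊕ 6)) ⊕ ((-4 ⊗ 7) ⊗ (-5 ⊗ 2))) gives -10.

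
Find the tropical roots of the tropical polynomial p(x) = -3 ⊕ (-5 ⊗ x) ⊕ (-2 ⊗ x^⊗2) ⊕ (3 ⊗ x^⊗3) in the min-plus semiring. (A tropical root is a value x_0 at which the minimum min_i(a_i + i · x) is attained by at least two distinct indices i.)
Roots: {-5, -3, 2}

Each tropical root is a break point of the lower envelope of the lines y = a_i + i · x (there are 4 lines, with slopes 0, 1, ..., 3). Only the lines that attain the minimum somewhere contribute to roots; other lines are dominated. Here the surviving (envelope) indices are i = 3, i = 2, i = 1, i = 0.
Intersections between consecutive envelope lines give the roots: for adjacent envelope indices i < j the intersection is x = (a_i − a_j) / (j − i). Reading off the sorted break points: {-5, -3, 2}.
Verification: at each break x_0, at least two indices attain the minimum of min_i(a_i + i · x_0).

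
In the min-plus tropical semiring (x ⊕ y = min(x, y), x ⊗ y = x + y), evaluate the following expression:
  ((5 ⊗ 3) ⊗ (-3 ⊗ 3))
((5 ⊗ 3) ⊗ (-3 ⊗ 3)) = 8

Expand innermost to outermost. Recall ⊕ takes the minimum of its arguments and ⊗ takes their sum. Working out the expression ((5 ⊗ 3) ⊗ (-3 ⊗ 3)) gives 8.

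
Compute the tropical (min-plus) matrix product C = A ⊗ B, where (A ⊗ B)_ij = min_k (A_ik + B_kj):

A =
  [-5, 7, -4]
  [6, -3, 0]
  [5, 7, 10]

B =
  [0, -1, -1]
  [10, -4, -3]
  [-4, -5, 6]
A ⊗ B =
  [-8, -9, -6]
  [-4, -7, -6]
  [5, 3, 4]

Apply the min-plus product entry-by-entry:
  C[0][0] = min over k of (A[0][0] + B[0][0] = -5 + 0 = -5, A[0][1] + B[1][0] = 7 + 10 = 17, A[0][2] + B[2][0] = -4 + -4 = -8) = -8 (attained at k = 2)
  C[0][1] = min over k of (A[0][0] + B[0][1] = -5 + -1 = -6, A[0][1] + B[1][1] = 7 + -4 = 3, A[0][2] + B[2][1] = -4 + -5 = -9) = -9 (attained at k = 2)
  C[0][2] = min over k of (A[0][0] + B[0][2] = -5 + -1 = -6, A[0][1] + B[1][2] = 7 + -3 = 4, A[0][2] + B[2][2] = -4 + 6 = 2) = -6 (attained at k = 0)
  C[1][0] = min over k of (A[1][0] + B[0][0] = 6 + 0 = 6, A[1][1] + B[1][0] = -3 + 10 = 7, A[1][2] + B[2][0] = 0 + -4 = -4) = -4 (attained at k = 2)
  C[1][1] = min over k of (A[1][0] + B[0][1] = 6 + -1 = 5, A[1][1] + B[1][1] = -3 + -4 = -7, A[1][2] + B[2][1] = 0 + -5 = -5) = -7 (attained at k = 1)
  C[1][2] = min over k of (A[1][0] + B[0][2] = 6 + -1 = 5, A[1][1] + B[1][2] = -3 + -3 = -6, A[1][2] + B[2][2] = 0 + 6 = 6) = -6 (attained at k = 1)
  C[2][0] = min over k of (A[2][0] + B[0][0] = 5 + 0 = 5, A[2][1] + B[1][0] = 7 + 10 = 17, A[2][2] + B[2][0] = 10 + -4 = 6) = 5 (attained at k = 0)
  C[2][1] = min over k of (A[2][0] + B[0][1] = 5 + -1 = 4, A[2][1] + B[1][1] = 7 + -4 = 3, A[2][2] + B[2][1] = 10 + -5 = 5) = 3 (attained at k = 1)
  C[2][2] = min over k of (A[2][0] + B[0][2] = 5 + -1 = 4, A[2][1] + B[1][2] = 7 + -3 = 4, A[2][2] + B[2][2] = 10 + 6 = 16) = 4 (attained at k = 0)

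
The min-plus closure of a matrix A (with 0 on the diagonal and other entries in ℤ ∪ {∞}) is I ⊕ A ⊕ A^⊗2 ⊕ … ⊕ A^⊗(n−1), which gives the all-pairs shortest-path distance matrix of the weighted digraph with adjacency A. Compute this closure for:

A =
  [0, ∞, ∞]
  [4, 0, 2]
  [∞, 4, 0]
Closure =
  [0, ∞, ∞]
  [4, 0, 2]
  [8, 4, 0]

This is the Floyd-Warshall all-pairs shortest-path computation. For each intermediate vertex k = 0, 1, …, 2, update dist[i][j] ← min(dist[i][j], dist[i][k] + dist[k][j]). The final matrix gives, for each (i, j), the minimum total weight of any directed path from i to j (possibly empty when i = j).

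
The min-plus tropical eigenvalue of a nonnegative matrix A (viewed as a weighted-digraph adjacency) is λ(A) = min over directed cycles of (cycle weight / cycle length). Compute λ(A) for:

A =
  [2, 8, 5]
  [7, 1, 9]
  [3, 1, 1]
λ(A) = 1

Enumerate directed cycles and compute their means (weight / length). Sample:
  cycle 0 → 0: weight = 2, length = 1, mean = 2/1 ≈ 2.000
  cycle 1 → 1: weight = 1, length = 1, mean = 1/1 ≈ 1.000
  cycle 2 → 2: weight = 1, length = 1, mean = 1/1 ≈ 1.000
  cycle 0 → 1 → 0: weight = 15, length = 2, mean = 15/2 ≈ 7.500
  cycle 0 → 2 → 0: weight = 8, length = 2, mean = 8/2 ≈ 4.000
  cycle 1 → 0 → 1: weight = 15, length = 2, mean = 15/2 ≈ 7.500
Minimum mean = 1.000, attained e.g. along the cycle 1 → 1 with weight 1 and length 1. So λ(A) = 1/1 = 1.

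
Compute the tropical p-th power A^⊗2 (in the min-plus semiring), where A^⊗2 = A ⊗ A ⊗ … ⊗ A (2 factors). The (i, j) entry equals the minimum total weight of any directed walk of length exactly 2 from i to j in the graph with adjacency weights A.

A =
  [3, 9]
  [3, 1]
A^⊗2 =
  [6, 10]
  [4, 2]

Each entry (A^⊗2)_ij equals the minimum over all length-2 walks i = v_0 → v_1 → … → v_2 = j of Σ_t A[v_t][v_{t+1}]. For example, for (i, j) = (0, 1) we minimise over 2 possible intermediate vertex sequences; the minimum is 10, attained along the walk 0 → 1 → 1.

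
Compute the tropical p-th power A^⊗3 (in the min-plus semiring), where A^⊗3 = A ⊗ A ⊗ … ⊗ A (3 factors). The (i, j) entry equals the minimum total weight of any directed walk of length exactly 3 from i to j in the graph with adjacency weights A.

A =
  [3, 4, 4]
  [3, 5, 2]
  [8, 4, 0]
A^⊗3 =
  [9, 8, 4]
  [9, 6, 2]
  [7, 4, 0]

Each entry (A^⊗3)_ij equals the minimum over all length-3 walks i = v_0 → v_1 → … → v_3 = j of Σ_t A[v_t][v_{t+1}]. For example, for (i, j) = (0, 2) we minimise over 9 possible intermediate vertex sequences; the minimum is 4, attained along the walk 0 → 2 → 2 → 2.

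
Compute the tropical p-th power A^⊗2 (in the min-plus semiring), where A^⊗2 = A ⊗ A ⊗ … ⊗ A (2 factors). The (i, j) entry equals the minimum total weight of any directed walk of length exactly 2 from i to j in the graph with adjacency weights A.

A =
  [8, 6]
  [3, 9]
A^⊗2 =
  [9, 14]
  [11, 9]

Each entry (A^⊗2)_ij equals the minimum over all length-2 walks i = v_0 → v_1 → … → v_2 = j of Σ_t A[v_t][v_{t+1}]. For example, for (i, j) = (0, 1) we minimise over 2 possible intermediate vertex sequences; the minimum is 14, attained along the walk 0 → 0 → 1.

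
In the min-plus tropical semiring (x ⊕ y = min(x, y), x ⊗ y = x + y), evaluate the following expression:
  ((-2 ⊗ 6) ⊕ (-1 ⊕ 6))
((-2 ⊗ 6) ⊕ (-1 ⊕ 6)) = -1

Expand innermost to outermost. Recall ⊕ takes the minimum of its arguments and ⊗ takes their sum. Working out the expression ((-2 ⊗ 6) ⊕ (-1 ⊕ 6)) gives -1.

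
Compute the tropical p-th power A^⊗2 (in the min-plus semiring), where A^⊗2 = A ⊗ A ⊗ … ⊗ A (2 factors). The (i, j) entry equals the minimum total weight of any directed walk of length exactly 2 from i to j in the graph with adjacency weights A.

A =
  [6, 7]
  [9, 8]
A^⊗2 =
  [12, 13]
  [15, 16]

Each entry (A^⊗2)_ij equals the minimum over all length-2 walks i = v_0 → v_1 → … → v_2 = j of Σ_t A[v_t][v_{t+1}]. For example, for (i, j) = (0, 1) we minimise over 2 possible intermediate vertex sequences; the minimum is 13, attained along the walk 0 → 0 → 1.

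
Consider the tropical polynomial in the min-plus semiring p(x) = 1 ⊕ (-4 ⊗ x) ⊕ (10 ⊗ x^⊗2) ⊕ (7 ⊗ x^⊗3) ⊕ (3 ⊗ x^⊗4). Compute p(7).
p(7) = 1

A tropical monomial a ⊗ x^⊗i evaluates to a + i · x. Evaluating each term at x = 7:
  Term 0 contributes 1 + 0 · 7 = 1
  Term 1 contributes -4 + 1 · 7 = 3
  Term 2 contributes 10 + 2 · 7 = 24
  Term 3 contributes 7 + 3 · 7 = 28
  Term 4 contributes 3 + 4 · 7 = 31
p(7) = ⊕ of these = min[1, 3, 24, 28, 31] = 1.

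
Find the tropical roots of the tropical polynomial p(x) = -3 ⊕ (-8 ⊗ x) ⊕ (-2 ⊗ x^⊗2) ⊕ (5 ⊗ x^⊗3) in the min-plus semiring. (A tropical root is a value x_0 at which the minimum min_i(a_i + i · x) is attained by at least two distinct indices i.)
Roots: {-7, -6, 5}

Each tropical root is a break point of the lower envelope of the lines y = a_i + i · x (there are 4 lines, with slopes 0, 1, ..., 3). Only the lines that attain the minimum somewhere contribute to roots; other lines are dominated. Here the surviving (envelope) indices are i = 3, i = 2, i = 1, i = 0.
Intersections between consecutive envelope lines give the roots: for adjacent envelope indices i < j the intersection is x = (a_i − a_j) / (j − i). Reading off the sorted break points: {-7, -6, 5}.
Verification: at each break x_0, at least two indices attain the minimum of min_i(a_i + i · x_0).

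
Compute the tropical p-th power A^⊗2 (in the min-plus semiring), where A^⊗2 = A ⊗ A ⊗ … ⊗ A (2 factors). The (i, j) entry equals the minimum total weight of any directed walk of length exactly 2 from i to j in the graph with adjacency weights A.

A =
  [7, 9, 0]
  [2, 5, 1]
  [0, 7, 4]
A^⊗2 =
  [0, 7, 4]
  [1, 8, 2]
  [4, 9, 0]

Each entry (A^⊗2)_ij equals the minimum over all length-2 walks i = v_0 → v_1 → … → v_2 = j of Σ_t A[v_t][v_{t+1}]. For example, for (i, j) = (0, 2) we minimise over 3 possible intermediate vertex sequences; the minimum is 4, attained along the walk 0 → 2 → 2.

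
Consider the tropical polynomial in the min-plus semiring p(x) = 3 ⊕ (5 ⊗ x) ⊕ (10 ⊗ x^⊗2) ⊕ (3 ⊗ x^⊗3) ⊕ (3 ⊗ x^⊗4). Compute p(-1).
p(-1) = -1

A tropical monomial a ⊗ x^⊗i evaluates to a + i · x. Evaluating each term at x = -1:
  Term 0 contributes 3 + 0 · -1 = 3
  Term 1 contributes 5 + 1 · -1 = 4
  Term 2 contributes 10 + 2 · -1 = 8
  Term 3 contributes 3 + 3 · -1 = 0
  Term 4 contributes 3 + 4 · -1 = -1
p(-1) = ⊕ of these = min[3, 4, 8, 0, -1] = -1.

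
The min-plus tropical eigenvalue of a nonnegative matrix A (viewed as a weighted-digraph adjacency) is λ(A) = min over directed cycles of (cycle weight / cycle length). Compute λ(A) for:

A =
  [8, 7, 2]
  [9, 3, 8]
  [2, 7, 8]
λ(A) = 2

Enumerate directed cycles and compute their means (weight / length). Sample:
  cycle 0 → 0: weight = 8, length = 1, mean = 8/1 ≈ 8.000
  cycle 1 → 1: weight = 3, length = 1, mean = 3/1 ≈ 3.000
  cycle 2 → 2: weight = 8, length = 1, mean = 8/1 ≈ 8.000
  cycle 0 → 1 → 0: weight = 16, length = 2, mean = 16/2 ≈ 8.000
  cycle 0 → 2 → 0: weight = 4, length = 2, mean = 4/2 ≈ 2.000
  cycle 1 → 0 → 1: weight = 16, length = 2, mean = 16/2 ≈ 8.000
Minimum mean = 2.000, attained e.g. along the cycle 0 → 2 → 0 with weight 4 and length 2. So λ(A) = 4/2 = 2.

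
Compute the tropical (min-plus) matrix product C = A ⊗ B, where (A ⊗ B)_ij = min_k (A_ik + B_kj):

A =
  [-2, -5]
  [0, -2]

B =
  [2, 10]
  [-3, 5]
A ⊗ B =
  [-8, 0]
  [-5, 3]

Apply the min-plus product entry-by-entry:
  C[0][0] = min over k of (A[0][0] + B[0][0] = -2 + 2 = 0, A[0][1] + B[1][0] = -5 + -3 = -8) = -8 (attained at k = 1)
  C[0][1] = min over k of (A[0][0] + B[0][1] = -2 + 10 = 8, A[0][1] + B[1][1] = -5 + 5 = 0) = 0 (attained at k = 1)
  C[1][0] = min over k of (A[1][0] + B[0][0] = 0 + 2 = 2, A[1][1] + B[1][0] = -2 + -3 = -5) = -5 (attained at k = 1)
  C[1][1] = min over k of (A[1][0] + B[0][1] = 0 + 10 = 10, A[1][1] + B[1][1] = -2 + 5 = 3) = 3 (attained at k = 1)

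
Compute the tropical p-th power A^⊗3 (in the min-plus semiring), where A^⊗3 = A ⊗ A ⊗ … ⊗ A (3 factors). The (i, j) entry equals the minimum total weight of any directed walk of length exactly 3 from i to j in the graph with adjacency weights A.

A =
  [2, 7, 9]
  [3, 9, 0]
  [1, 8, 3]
A^⊗3 =
  [6, 11, 9]
  [3, 8, 6]
  [5, 10, 8]

Each entry (A^⊗3)_ij equals the minimum over all length-3 walks i = v_0 → v_1 → … → v_3 = j of Σ_t A[v_t][v_{t+1}]. For example, for (i, j) = (0, 2) we minimise over 9 possible intermediate vertex sequences; the minimum is 9, attained along the walk 0 → 0 → 1 → 2.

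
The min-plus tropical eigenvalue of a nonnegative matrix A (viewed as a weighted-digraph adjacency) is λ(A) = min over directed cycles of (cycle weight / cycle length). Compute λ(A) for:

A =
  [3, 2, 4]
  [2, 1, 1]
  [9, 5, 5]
λ(A) = 1

Enumerate directed cycles and compute their means (weight / length). Sample:
  cycle 0 → 0: weight = 3, length = 1, mean = 3/1 ≈ 3.000
  cycle 1 → 1: weight = 1, length = 1, mean = 1/1 ≈ 1.000
  cycle 2 → 2: weight = 5, length = 1, mean = 5/1 ≈ 5.000
  cycle 0 → 1 → 0: weight = 4, length = 2, mean = 4/2 ≈ 2.000
  cycle 0 → 2 → 0: weight = 13, length = 2, mean = 13/2 ≈ 6.500
  cycle 1 → 0 → 1: weight = 4, length = 2, mean = 4/2 ≈ 2.000
Minimum mean = 1.000, attained e.g. along the cycle 1 → 1 with weight 1 and length 1. So λ(A) = 1/1 = 1.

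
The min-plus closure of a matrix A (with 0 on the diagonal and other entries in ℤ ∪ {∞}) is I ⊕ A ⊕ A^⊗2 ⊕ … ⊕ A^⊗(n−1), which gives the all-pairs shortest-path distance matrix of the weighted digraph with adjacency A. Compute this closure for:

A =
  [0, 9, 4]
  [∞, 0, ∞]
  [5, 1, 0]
Closure =
  [0, 5, 4]
  [∞, 0, ∞]
  [5, 1, 0]

This is the Floyd-Warshall all-pairs shortest-path computation. For each intermediate vertex k = 0, 1, …, 2, update dist[i][j] ← min(dist[i][j], dist[i][k] + dist[k][j]). The final matrix gives, for each (i, j), the minimum total weight of any directed path from i to j (possibly empty when i = j).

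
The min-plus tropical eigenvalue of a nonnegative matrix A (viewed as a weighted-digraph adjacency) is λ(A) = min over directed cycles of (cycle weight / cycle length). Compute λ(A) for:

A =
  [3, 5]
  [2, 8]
λ(A) = 3

Enumerate directed cycles and compute their means (weight / length). Sample:
  cycle 0 → 0: weight = 3, length = 1, mean = 3/1 ≈ 3.000
  cycle 1 → 1: weight = 8, length = 1, mean = 8/1 ≈ 8.000
  cycle 0 → 1 → 0: weight = 7, length = 2, mean = 7/2 ≈ 3.500
  cycle 1 → 0 → 1: weight = 7, length = 2, mean = 7/2 ≈ 3.500
Minimum mean = 3.000, attained e.g. along the cycle 0 → 0 with weight 3 and length 1. So λ(A) = 3/1 = 3.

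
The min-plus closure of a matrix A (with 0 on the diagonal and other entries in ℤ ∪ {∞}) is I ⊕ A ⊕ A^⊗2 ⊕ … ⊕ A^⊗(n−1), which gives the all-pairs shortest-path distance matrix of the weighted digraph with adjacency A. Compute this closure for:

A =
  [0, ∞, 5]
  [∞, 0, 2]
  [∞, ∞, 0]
Closure =
  [0, ∞, 5]
  [∞, 0, 2]
  [∞, ∞, 0]

This is the Floyd-Warshall all-pairs shortest-path computation. For each intermediate vertex k = 0, 1, …, 2, update dist[i][j] ← min(dist[i][j], dist[i][k] + dist[k][j]). The final matrix gives, for each (i, j), the minimum total weight of any directed path from i to j (possibly empty when i = j).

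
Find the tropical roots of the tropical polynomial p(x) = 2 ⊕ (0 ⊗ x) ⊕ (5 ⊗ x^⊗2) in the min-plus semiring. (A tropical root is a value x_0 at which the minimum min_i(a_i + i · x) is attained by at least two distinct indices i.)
Roots: {-5, 2}

Each tropical root is a break point of the lower envelope of the lines y = a_i + i · x (there are 3 lines, with slopes 0, 1, ..., 2). Only the lines that attain the minimum somewhere contribute to roots; other lines are dominated. Here the surviving (envelope) indices are i = 2, i = 1, i = 0.
Intersections between consecutive envelope lines give the roots: for adjacent envelope indices i < j the intersection is x = (a_i − a_j) / (j − i). Reading off the sorted break points: {-5, 2}.
Verification: at each break x_0, at least two indices attain the minimum of min_i(a_i + i · x_0).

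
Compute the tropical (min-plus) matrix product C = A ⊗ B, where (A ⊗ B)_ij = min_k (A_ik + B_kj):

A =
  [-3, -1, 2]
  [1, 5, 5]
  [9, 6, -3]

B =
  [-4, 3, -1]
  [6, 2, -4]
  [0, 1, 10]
A ⊗ B =
  [-7, 0, -5]
  [-3, 4, 0]
  [-3, -2, 2]

Apply the min-plus product entry-by-entry:
  C[0][0] = min over k of (A[0][0] + B[0][0] = -3 + -4 = -7, A[0][1] + B[1][0] = -1 + 6 = 5, A[0][2] + B[2][0] = 2 + 0 = 2) = -7 (attained at k = 0)
  C[0][1] = min over k of (A[0][0] + B[0][1] = -3 + 3 = 0, A[0][1] + B[1][1] = -1 + 2 = 1, A[0][2] + B[2][1] = 2 + 1 = 3) = 0 (attained at k = 0)
  C[0][2] = min over k of (A[0][0] + B[0][2] = -3 + -1 = -4, A[0][1] + B[1][2] = -1 + -4 = -5, A[0][2] + B[2][2] = 2 + 10 = 12) = -5 (attained at k = 1)
  C[1][0] = min over k of (A[1][0] + B[0][0] = 1 + -4 = -3, A[1][1] + B[1][0] = 5 + 6 = 11, A[1][2] + B[2][0] = 5 + 0 = 5) = -3 (attained at k = 0)
  C[1][1] = min over k of (A[1][0] + B[0][1] = 1 + 3 = 4, A[1][1] + B[1][1] = 5 + 2 = 7, A[1][2] + B[2][1] = 5 + 1 = 6) = 4 (attained at k = 0)
  C[1][2] = min over k of (A[1][0] + B[0][2] = 1 + -1 = 0, A[1][1] + B[1][2] = 5 + -4 = 1, A[1][2] + B[2][2] = 5 + 10 = 15) = 0 (attained at k = 0)
  C[2][0] = min over k of (A[2][0] + B[0][0] = 9 + -4 = 5, A[2][1] + B[1][0] = 6 + 6 = 12, A[2][2] + B[2][0] = -3 + 0 = -3) = -3 (attained at k = 2)
  C[2][1] = min over k of (A[2][0] + B[0][1] = 9 + 3 = 12, A[2][1] + B[1][1] = 6 + 2 = 8, A[2][2] + B[2][1] = -3 + 1 = -2) = -2 (attained at k = 2)
  C[2][2] = min over k of (A[2][0] + B[0][2] = 9 + -1 = 8, A[2][1] + B[1][2] = 6 + -4 = 2, A[2][2] + B[2][2] = -3 + 10 = 7) = 2 (attained at k = 1)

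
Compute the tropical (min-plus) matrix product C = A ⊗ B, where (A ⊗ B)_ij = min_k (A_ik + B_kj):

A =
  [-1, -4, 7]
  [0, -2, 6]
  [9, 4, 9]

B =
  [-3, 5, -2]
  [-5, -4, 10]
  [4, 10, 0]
A ⊗ B =
  [-9, -8, -3]
  [-7, -6, -2]
  [-1, 0, 7]

Apply the min-plus product entry-by-entry:
  C[0][0] = min over k of (A[0][0] + B[0][0] = -1 + -3 = -4, A[0][1] + B[1][0] = -4 + -5 = -9, A[0][2] + B[2][0] = 7 + 4 = 11) = -9 (attained at k = 1)
  C[0][1] = min over k of (A[0][0] + B[0][1] = -1 + 5 = 4, A[0][1] + B[1][1] = -4 + -4 = -8, A[0][2] + B[2][1] = 7 + 10 = 17) = -8 (attained at k = 1)
  C[0][2] = min over k of (A[0][0] + B[0][2] = -1 + -2 = -3, A[0][1] + B[1][2] = -4 + 10 = 6, A[0][2] + B[2][2] = 7 + 0 = 7) = -3 (attained at k = 0)
  C[1][0] = min over k of (A[1][0] + B[0][0] = 0 + -3 = -3, A[1][1] + B[1][0] = -2 + -5 = -7, A[1][2] + B[2][0] = 6 + 4 = 10) = -7 (attained at k = 1)
  C[1][1] = min over k of (A[1][0] + B[0][1] = 0 + 5 = 5, A[1][1] + B[1][1] = -2 + -4 = -6, A[1][2] + B[2][1] = 6 + 10 = 16) = -6 (attained at k = 1)
  C[1][2] = min over k of (A[1][0] + B[0][2] = 0 + -2 = -2, A[1][1] + B[1][2] = -2 + 10 = 8, A[1][2] + B[2][2] = 6 + 0 = 6) = -2 (attained at k = 0)
  C[2][0] = min over k of (A[2][0] + B[0][0] = 9 + -3 = 6, A[2][1] + B[1][0] = 4 + -5 = -1, A[2][2] + B[2][0] = 9 + 4 = 13) = -1 (attained at k = 1)
  C[2][1] = min over k of (A[2][0] + B[0][1] = 9 + 5 = 14, A[2][1] + B[1][1] = 4 + -4 = 0, A[2][2] + B[2][1] = 9 + 10 = 19) = 0 (attained at k = 1)
  C[2][2] = min over k of (A[2][0] + B[0][2] = 9 + -2 = 7, A[2][1] + B[1][2] = 4 + 10 = 14, A[2][2] + B[2][2] = 9 + 0 = 9) = 7 (attained at k = 0)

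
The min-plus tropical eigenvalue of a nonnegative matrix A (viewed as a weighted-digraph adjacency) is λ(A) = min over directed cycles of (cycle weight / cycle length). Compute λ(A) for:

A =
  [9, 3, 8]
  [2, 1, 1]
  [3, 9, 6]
λ(A) = 1

Enumerate directed cycles and compute their means (weight / length). Sample:
  cycle 0 → 0: weight = 9, length = 1, mean = 9/1 ≈ 9.000
  cycle 1 → 1: weight = 1, length = 1, mean = 1/1 ≈ 1.000
  cycle 2 → 2: weight = 6, length = 1, mean = 6/1 ≈ 6.000
  cycle 0 → 1 → 0: weight = 5, length = 2, mean = 5/2 ≈ 2.500
  cycle 0 → 2 → 0: weight = 11, length = 2, mean = 11/2 ≈ 5.500
  cycle 1 → 0 → 1: weight = 5, length = 2, mean = 5/2 ≈ 2.500
Minimum mean = 1.000, attained e.g. along the cycle 1 → 1 with weight 1 and length 1. So λ(A) = 1/1 = 1.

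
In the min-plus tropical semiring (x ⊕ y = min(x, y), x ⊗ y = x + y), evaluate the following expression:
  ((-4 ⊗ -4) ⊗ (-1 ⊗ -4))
((-4 ⊗ -4) ⊗ (-1 ⊗ -4)) = -13

Expand innermost to outermost. Recall ⊕ takes the minimum of its arguments and ⊗ takes their sum. Working out the expression ((-4 ⊗ -4) ⊗ (-1 ⊗ -4)) gives -13.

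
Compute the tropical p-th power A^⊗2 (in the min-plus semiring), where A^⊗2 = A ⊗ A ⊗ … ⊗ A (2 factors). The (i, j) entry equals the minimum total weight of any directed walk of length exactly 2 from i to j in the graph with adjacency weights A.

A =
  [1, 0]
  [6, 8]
A^⊗2 =
  [2, 1]
  [7, 6]

Each entry (A^⊗2)_ij equals the minimum over all length-2 walks i = v_0 → v_1 → … → v_2 = j of Σ_t A[v_t][v_{t+1}]. For example, for (i, j) = (0, 1) we minimise over 2 possible intermediate vertex sequences; the minimum is 1, attained along the walk 0 → 0 → 1.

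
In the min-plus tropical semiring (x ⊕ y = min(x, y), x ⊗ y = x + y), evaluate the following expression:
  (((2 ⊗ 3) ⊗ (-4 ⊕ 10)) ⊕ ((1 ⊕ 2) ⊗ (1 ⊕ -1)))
(((2 ⊗ 3) ⊗ (-4 ⊕ 10)) ⊕ ((1 ⊕ 2) ⊗ (1 ⊕ -1))) = 0

Expand innermost to outermost. Recall ⊕ takes the minimum of its arguments and ⊗ takes their sum. Working out the expression (((2 ⊗ 3) ⊗ (-4 ⊕ 10)) ⊕ ((1 ⊕ 2) ⊗ (1 ⊕ -1))) gives 0.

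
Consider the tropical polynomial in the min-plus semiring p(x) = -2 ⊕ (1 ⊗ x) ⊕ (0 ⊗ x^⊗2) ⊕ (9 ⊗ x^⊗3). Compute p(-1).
p(-1) = -2

A tropical monomial a ⊗ x^⊗i evaluates to a + i · x. Evaluating each term at x = -1:
  Term 0 contributes -2 + 0 · -1 = -2
  Term 1 contributes 1 + 1 · -1 = 0
  Term 2 contributes 0 + 2 · -1 = -2
  Term 3 contributes 9 + 3 · -1 = 6
p(-1) = ⊕ of these = min[-2, 0, -2, 6] = -2.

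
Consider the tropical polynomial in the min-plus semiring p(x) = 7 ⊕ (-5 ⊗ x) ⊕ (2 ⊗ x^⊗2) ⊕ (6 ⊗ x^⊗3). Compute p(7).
p(7) = 2

A tropical monomial a ⊗ x^⊗i evaluates to a + i · x. Evaluating each term at x = 7:
  Term 0 contributes 7 + 0 · 7 = 7
  Term 1 contributes -5 + 1 · 7 = 2
  Term 2 contributes 2 + 2 · 7 = 16
  Term 3 contributes 6 + 3 · 7 = 27
p(7) = ⊕ of these = min[7, 2, 16, 27] = 2.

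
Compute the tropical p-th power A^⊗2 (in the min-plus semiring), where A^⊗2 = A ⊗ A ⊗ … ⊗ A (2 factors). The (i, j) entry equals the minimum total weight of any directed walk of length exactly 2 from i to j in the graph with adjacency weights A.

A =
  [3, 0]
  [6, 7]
A^⊗2 =
  [6, 3]
  [9, 6]

Each entry (A^⊗2)_ij equals the minimum over all length-2 walks i = v_0 → v_1 → … → v_2 = j of Σ_t A[v_t][v_{t+1}]. For example, for (i, j) = (0, 1) we minimise over 2 possible intermediate vertex sequences; the minimum is 3, attained along the walk 0 → 0 → 1.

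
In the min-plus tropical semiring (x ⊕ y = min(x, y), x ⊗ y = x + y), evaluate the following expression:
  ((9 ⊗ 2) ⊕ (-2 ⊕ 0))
((9 ⊗ 2) ⊕ (-2 ⊕ 0)) = -2

Expand innermost to outermost. Recall ⊕ takes the minimum of its arguments and ⊗ takes their sum. Working out the expression ((9 ⊗ 2) ⊕ (-2 ⊕ 0)) gives -2.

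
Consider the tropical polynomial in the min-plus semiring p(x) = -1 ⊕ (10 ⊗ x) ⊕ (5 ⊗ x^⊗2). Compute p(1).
p(1) = -1

A tropical monomial a ⊗ x^⊗i evaluates to a + i · x. Evaluating each term at x = 1:
  Term 0 contributes -1 + 0 · 1 = -1
  Term 1 contributes 10 + 1 · 1 = 11
  Term 2 contributes 5 + 2 · 1 = 7
p(1) = ⊕ of these = min[-1, 11, 7] = -1.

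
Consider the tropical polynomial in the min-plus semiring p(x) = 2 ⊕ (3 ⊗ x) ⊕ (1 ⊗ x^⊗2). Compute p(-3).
p(-3) = -5

A tropical monomial a ⊗ x^⊗i evaluates to a + i · x. Evaluating each term at x = -3:
  Term 0 contributes 2 + 0 · -3 = 2
  Term 1 contributes 3 + 1 · -3 = 0
  Term 2 contributes 1 + 2 · -3 = -5
p(-3) = ⊕ of these = min[2, 0, -5] = -5.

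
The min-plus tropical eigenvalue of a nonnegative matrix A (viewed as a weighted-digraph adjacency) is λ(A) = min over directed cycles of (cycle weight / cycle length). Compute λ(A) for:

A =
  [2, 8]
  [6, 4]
λ(A) = 2

Enumerate directed cycles and compute their means (weight / length). Sample:
  cycle 0 → 0: weight = 2, length = 1, mean = 2/1 ≈ 2.000
  cycle 1 → 1: weight = 4, length = 1, mean = 4/1 ≈ 4.000
  cycle 0 → 1 → 0: weight = 14, length = 2, mean = 14/2 ≈ 7.000
  cycle 1 → 0 → 1: weight = 14, length = 2, mean = 14/2 ≈ 7.000
Minimum mean = 2.000, attained e.g. along the cycle 0 → 0 with weight 2 and length 1. So λ(A) = 2/1 = 2.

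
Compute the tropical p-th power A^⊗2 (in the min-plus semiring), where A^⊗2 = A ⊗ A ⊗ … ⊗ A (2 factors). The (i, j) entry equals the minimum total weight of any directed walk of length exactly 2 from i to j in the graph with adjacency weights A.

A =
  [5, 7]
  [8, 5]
A^⊗2 =
  [10, 12]
  [13, 10]

Each entry (A^⊗2)_ij equals the minimum over all length-2 walks i = v_0 → v_1 → … → v_2 = j of Σ_t A[v_t][v_{t+1}]. For example, for (i, j) = (0, 1) we minimise over 2 possible intermediate vertex sequences; the minimum is 12, attained along the walk 0 → 0 → 1.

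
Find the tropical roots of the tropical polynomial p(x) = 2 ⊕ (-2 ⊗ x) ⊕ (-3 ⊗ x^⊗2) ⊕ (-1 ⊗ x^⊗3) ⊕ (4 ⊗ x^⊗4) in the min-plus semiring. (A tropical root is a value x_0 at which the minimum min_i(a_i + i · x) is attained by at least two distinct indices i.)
Roots: {-5, -2, 1, 4}

Each tropical root is a break point of the lower envelope of the lines y = a_i + i · x (there are 5 lines, with slopes 0, 1, ..., 4). Only the lines that attain the minimum somewhere contribute to roots; other lines are dominated. Here the surviving (envelope) indices are i = 4, i = 3, i = 2, i = 1, i = 0.
Intersections between consecutive envelope lines give the roots: for adjacent envelope indices i < j the intersection is x = (a_i − a_j) / (j − i). Reading off the sorted break points: {-5, -2, 1, 4}.
Verification: at each break x_0, at least two indices attain the minimum of min_i(a_i + i · x_0).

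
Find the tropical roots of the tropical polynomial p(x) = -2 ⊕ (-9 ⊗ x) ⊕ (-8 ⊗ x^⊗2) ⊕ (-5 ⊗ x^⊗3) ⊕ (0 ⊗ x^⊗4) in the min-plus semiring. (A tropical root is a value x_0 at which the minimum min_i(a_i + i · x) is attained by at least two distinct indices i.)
Roots: {-5, -3, -1, 7}

Each tropical root is a break point of the lower envelope of the lines y = a_i + i · x (there are 5 lines, with slopes 0, 1, ..., 4). Only the lines that attain the minimum somewhere contribute to roots; other lines are dominated. Here the surviving (envelope) indices are i = 4, i = 3, i = 2, i = 1, i = 0.
Intersections between consecutive envelope lines give the roots: for adjacent envelope indices i < j the intersection is x = (a_i − a_j) / (j − i). Reading off the sorted break points: {-5, -3, -1, 7}.
Verification: at each break x_0, at least two indices attain the minimum of min_i(a_i + i · x_0).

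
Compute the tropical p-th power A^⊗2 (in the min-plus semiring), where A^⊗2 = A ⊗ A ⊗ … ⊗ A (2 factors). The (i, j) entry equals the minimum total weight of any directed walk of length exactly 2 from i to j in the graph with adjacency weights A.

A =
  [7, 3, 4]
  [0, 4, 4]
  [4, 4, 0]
A^⊗2 =
  [3, 7, 4]
  [4, 3, 4]
  [4, 4, 0]

Each entry (A^⊗2)_ij equals the minimum over all length-2 walks i = v_0 → v_1 → … → v_2 = j of Σ_t A[v_t][v_{t+1}]. For example, for (i, j) = (0, 2) we minimise over 3 possible intermediate vertex sequences; the minimum is 4, attained along the walk 0 → 2 → 2.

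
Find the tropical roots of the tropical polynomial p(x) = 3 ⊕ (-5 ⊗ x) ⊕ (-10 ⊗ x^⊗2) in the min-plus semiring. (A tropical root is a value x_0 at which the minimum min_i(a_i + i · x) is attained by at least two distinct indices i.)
Roots: {5, 8}

Each tropical root is a break point of the lower envelope of the lines y = a_i + i · x (there are 3 lines, with slopes 0, 1, ..., 2). Only the lines that attain the minimum somewhere contribute to roots; other lines are dominated. Here the surviving (envelope) indices are i = 2, i = 1, i = 0.
Intersections between consecutive envelope lines give the roots: for adjacent envelope indices i < j the intersection is x = (a_i − a_j) / (j − i). Reading off the sorted break points: {5, 8}.
Verification: at each break x_0, at least two indices attain the minimum of min_i(a_i + i · x_0).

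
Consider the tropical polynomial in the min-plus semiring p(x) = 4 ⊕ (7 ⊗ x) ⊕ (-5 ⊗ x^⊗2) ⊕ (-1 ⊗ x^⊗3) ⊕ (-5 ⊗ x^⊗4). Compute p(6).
p(6) = 4

A tropical monomial a ⊗ x^⊗i evaluates to a + i · x. Evaluating each term at x = 6:
  Term 0 contributes 4 + 0 · 6 = 4
  Term 1 contributes 7 + 1 · 6 = 13
  Term 2 contributes -5 + 2 · 6 = 7
  Term 3 contributes -1 + 3 · 6 = 17
  Term 4 contributes -5 + 4 · 6 = 19
p(6) = ⊕ of these = min[4, 13, 7, 17, 19] = 4.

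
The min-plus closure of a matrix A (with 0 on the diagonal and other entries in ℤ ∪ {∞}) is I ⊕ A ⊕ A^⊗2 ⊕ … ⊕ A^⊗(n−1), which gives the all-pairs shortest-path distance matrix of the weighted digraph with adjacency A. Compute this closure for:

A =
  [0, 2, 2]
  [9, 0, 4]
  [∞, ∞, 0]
Closure =
  [0, 2, 2]
  [9, 0, 4]
  [∞, ∞, 0]

This is the Floyd-Warshall all-pairs shortest-path computation. For each intermediate vertex k = 0, 1, …, 2, update dist[i][j] ← min(dist[i][j], dist[i][k] + dist[k][j]). The final matrix gives, for each (i, j), the minimum total weight of any directed path from i to j (possibly empty when i = j).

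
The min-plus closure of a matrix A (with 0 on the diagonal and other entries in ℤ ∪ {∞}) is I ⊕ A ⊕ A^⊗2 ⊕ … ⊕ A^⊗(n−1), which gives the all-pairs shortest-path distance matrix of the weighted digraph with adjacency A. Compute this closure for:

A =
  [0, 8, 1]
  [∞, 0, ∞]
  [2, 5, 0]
Closure =
  [0, 6, 1]
  [∞, 0, ∞]
  [2, 5, 0]

This is the Floyd-Warshall all-pairs shortest-path computation. For each intermediate vertex k = 0, 1, …, 2, update dist[i][j] ← min(dist[i][j], dist[i][k] + dist[k][j]). The final matrix gives, for each (i, j), the minimum total weight of any directed path from i to j (possibly empty when i = j).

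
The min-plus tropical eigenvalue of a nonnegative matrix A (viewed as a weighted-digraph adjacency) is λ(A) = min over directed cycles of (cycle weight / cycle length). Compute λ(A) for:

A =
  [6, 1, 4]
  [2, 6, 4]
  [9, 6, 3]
λ(A) = 3/2

Enumerate directed cycles and compute their means (weight / length). Sample:
  cycle 0 → 0: weight = 6, length = 1, mean = 6/1 ≈ 6.000
  cycle 1 → 1: weight = 6, length = 1, mean = 6/1 ≈ 6.000
  cycle 2 → 2: weight = 3, length = 1, mean = 3/1 ≈ 3.000
  cycle 0 → 1 → 0: weight = 3, length = 2, mean = 3/2 ≈ 1.500
  cycle 0 → 2 → 0: weight = 13, length = 2, mean = 13/2 ≈ 6.500
  cycle 1 → 0 → 1: weight = 3, length = 2, mean = 3/2 ≈ 1.500
Minimum mean = 1.500, attained e.g. along the cycle 0 → 1 → 0 with weight 3 and length 2. So λ(A) = 3/2 = 3/2.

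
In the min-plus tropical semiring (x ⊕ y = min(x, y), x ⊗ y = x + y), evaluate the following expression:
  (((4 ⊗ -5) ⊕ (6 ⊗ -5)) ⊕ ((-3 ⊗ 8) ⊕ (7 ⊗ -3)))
(((4 ⊗ -5) ⊕ (6 ⊗ -5)) ⊕ ((-3 ⊗ 8) ⊕ (7 ⊗ -3))) = -1

Expand innermost to outermost. Recall ⊕ takes the minimum of its arguments and ⊗ takes their sum. Working out the expression (((4 ⊗ -5) ⊕ (6 ⊗ -5)) ⊕ ((-3 ⊗ 8) ⊕ (7 ⊗ -3))) gives -1.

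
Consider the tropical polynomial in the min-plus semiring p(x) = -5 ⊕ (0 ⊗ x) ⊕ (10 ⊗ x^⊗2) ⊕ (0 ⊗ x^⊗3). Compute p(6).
p(6) = -5

A tropical monomial a ⊗ x^⊗i evaluates to a + i · x. Evaluating each term at x = 6:
  Term 0 contributes -5 + 0 · 6 = -5
  Term 1 contributes 0 + 1 · 6 = 6
  Term 2 contributes 10 + 2 · 6 = 22
  Term 3 contributes 0 + 3 · 6 = 18
p(6) = ⊕ of these = min[-5, 6, 22, 18] = -5.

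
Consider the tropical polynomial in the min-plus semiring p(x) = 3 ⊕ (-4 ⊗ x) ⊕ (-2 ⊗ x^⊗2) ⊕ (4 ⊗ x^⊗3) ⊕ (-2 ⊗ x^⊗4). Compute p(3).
p(3) = -1

A tropical monomial a ⊗ x^⊗i evaluates to a + i · x. Evaluating each term at x = 3:
  Term 0 contributes 3 + 0 · 3 = 3
  Term 1 contributes -4 + 1 · 3 = -1
  Term 2 contributes -2 + 2 · 3 = 4
  Term 3 contributes 4 + 3 · 3 = 13
  Term 4 contributes -2 + 4 · 3 = 10
p(3) = ⊕ of these = min[3, -1, 4, 13, 10] = -1.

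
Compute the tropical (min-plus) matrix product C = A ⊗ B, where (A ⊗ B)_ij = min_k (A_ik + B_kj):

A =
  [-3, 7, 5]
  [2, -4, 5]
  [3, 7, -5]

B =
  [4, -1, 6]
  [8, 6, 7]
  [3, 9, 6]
A ⊗ B =
  [1, -4, 3]
  [4, 1, 3]
  [-2, 2, 1]

Apply the min-plus product entry-by-entry:
  C[0][0] = min over k of (A[0][0] + B[0][0] = -3 + 4 = 1, A[0][1] + B[1][0] = 7 + 8 = 15, A[0][2] + B[2][0] = 5 + 3 = 8) = 1 (attained at k = 0)
  C[0][1] = min over k of (A[0][0] + B[0][1] = -3 + -1 = -4, A[0][1] + B[1][1] = 7 + 6 = 13, A[0][2] + B[2][1] = 5 + 9 = 14) = -4 (attained at k = 0)
  C[0][2] = min over k of (A[0][0] + B[0][2] = -3 + 6 = 3, A[0][1] + B[1][2] = 7 + 7 = 14, A[0][2] + B[2][2] = 5 + 6 = 11) = 3 (attained at k = 0)
  C[1][0] = min over k of (A[1][0] + B[0][0] = 2 + 4 = 6, A[1][1] + B[1][0] = -4 + 8 = 4, A[1][2] + B[2][0] = 5 + 3 = 8) = 4 (attained at k = 1)
  C[1][1] = min over k of (A[1][0] + B[0][1] = 2 + -1 = 1, A[1][1] + B[1][1] = -4 + 6 = 2, A[1][2] + B[2][1] = 5 + 9 = 14) = 1 (attained at k = 0)
  C[1][2] = min over k of (A[1][0] + B[0][2] = 2 + 6 = 8, A[1][1] + B[1][2] = -4 + 7 = 3, A[1][2] + B[2][2] = 5 + 6 = 11) = 3 (attained at k = 1)
  C[2][0] = min over k of (A[2][0] + B[0][0] = 3 + 4 = 7, A[2][1] + B[1][0] = 7 + 8 = 15, A[2][2] + B[2][0] = -5 + 3 = -2) = -2 (attained at k = 2)
  C[2][1] = min over k of (A[2][0] + B[0][1] = 3 + -1 = 2, A[2][1] + B[1][1] = 7 + 6 = 13, A[2][2] + B[2][1] = -5 + 9 = 4) = 2 (attained at k = 0)
  C[2][2] = min over k of (A[2][0] + B[0][2] = 3 + 6 = 9, A[2][1] + B[1][2] = 7 + 7 = 14, A[2][2] + B[2][2] = -5 + 6 = 1) = 1 (attained at k = 2)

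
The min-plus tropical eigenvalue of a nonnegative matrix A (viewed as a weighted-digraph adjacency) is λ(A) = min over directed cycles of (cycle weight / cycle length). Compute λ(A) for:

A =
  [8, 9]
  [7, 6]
λ(A) = 6

Enumerate directed cycles and compute their means (weight / length). Sample:
  cycle 0 → 0: weight = 8, length = 1, mean = 8/1 ≈ 8.000
  cycle 1 → 1: weight = 6, length = 1, mean = 6/1 ≈ 6.000
  cycle 0 → 1 → 0: weight = 16, length = 2, mean = 16/2 ≈ 8.000
  cycle 1 → 0 → 1: weight = 16, length = 2, mean = 16/2 ≈ 8.000
Minimum mean = 6.000, attained e.g. along the cycle 1 → 1 with weight 6 and length 1. So λ(A) = 6/1 = 6.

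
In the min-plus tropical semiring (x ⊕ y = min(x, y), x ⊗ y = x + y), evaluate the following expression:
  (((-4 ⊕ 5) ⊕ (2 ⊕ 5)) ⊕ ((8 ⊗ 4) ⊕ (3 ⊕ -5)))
(((-4 ⊕ 5) ⊕ (2 ⊕ 5)) ⊕ ((8 ⊗ 4) ⊕ (3 ⊕ -5))) = -5

Expand innermost to outermost. Recall ⊕ takes the minimum of its arguments and ⊗ takes their sum. Working out the expression (((-4 ⊕ 5) ⊕ (2 ⊕ 5)) ⊕ ((8 ⊗ 4) ⊕ (3 ⊕ -5))) gives -5.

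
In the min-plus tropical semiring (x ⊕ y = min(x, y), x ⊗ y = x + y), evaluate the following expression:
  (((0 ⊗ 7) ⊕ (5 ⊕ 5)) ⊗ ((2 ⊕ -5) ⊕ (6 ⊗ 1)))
(((0 ⊗ 7) ⊕ (5 ⊕ 5)) ⊗ ((2 ⊕ -5) ⊕ (6 ⊗ 1))) = 0

Expand innermost to outermost. Recall ⊕ takes the minimum of its arguments and ⊗ takes their sum. Working out the expression (((0 ⊗ 7) ⊕ (5 ⊕ 5)) ⊗ ((2 ⊕ -5) ⊕ (6 ⊗ 1))) gives 0.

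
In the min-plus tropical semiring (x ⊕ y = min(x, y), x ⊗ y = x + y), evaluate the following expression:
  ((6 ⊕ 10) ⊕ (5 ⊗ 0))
((6 ⊕ 10) ⊕ (5 ⊗ 0)) = 5

Expand innermost to outermost. Recall ⊕ takes the minimum of its arguments and ⊗ takes their sum. Working out the expression ((6 ⊕ 10) ⊕ (5 ⊗ 0)) gives 5.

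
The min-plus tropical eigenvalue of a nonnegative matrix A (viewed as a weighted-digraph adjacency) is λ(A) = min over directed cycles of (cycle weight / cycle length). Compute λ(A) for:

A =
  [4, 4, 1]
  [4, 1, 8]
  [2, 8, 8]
λ(A) = 1

Enumerate directed cycles and compute their means (weight / length). Sample:
  cycle 0 → 0: weight = 4, length = 1, mean = 4/1 ≈ 4.000
  cycle 1 → 1: weight = 1, length = 1, mean = 1/1 ≈ 1.000
  cycle 2 → 2: weight = 8, length = 1, mean = 8/1 ≈ 8.000
  cycle 0 → 1 → 0: weight = 8, length = 2, mean = 8/2 ≈ 4.000
  cycle 0 → 2 → 0: weight = 3, length = 2, mean = 3/2 ≈ 1.500
  cycle 1 → 0 → 1: weight = 8, length = 2, mean = 8/2 ≈ 4.000
Minimum mean = 1.000, attained e.g. along the cycle 1 → 1 with weight 1 and length 1. So λ(A) = 1/1 = 1.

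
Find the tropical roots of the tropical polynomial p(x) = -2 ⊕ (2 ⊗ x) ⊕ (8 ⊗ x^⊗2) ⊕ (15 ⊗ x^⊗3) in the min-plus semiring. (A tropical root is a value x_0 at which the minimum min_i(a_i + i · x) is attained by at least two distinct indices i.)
Roots: {-7, -6, -4}

Each tropical root is a break point of the lower envelope of the lines y = a_i + i · x (there are 4 lines, with slopes 0, 1, ..., 3). Only the lines that attain the minimum somewhere contribute to roots; other lines are dominated. Here the surviving (envelope) indices are i = 3, i = 2, i = 1, i = 0.
Intersections between consecutive envelope lines give the roots: for adjacent envelope indices i < j the intersection is x = (a_i − a_j) / (j − i). Reading off the sorted break points: {-7, -6, -4}.
Verification: at each break x_0, at least two indices attain the minimum of min_i(a_i + i · x_0).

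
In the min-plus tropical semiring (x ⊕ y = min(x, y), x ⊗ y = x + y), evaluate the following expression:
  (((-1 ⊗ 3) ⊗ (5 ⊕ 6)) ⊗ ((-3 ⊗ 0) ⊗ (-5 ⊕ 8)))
(((-1 ⊗ 3) ⊗ (5 ⊕ 6)) ⊗ ((-3 ⊗ 0) ⊗ (-5 ⊕ 8))) = -1

Expand innermost to outermost. Recall ⊕ takes the minimum of its arguments and ⊗ takes their sum. Working out the expression (((-1 ⊗ 3) ⊗ (5 ⊕ 6)) ⊗ ((-3 ⊗ 0) ⊗ (-5 ⊕ 8))) gives -1.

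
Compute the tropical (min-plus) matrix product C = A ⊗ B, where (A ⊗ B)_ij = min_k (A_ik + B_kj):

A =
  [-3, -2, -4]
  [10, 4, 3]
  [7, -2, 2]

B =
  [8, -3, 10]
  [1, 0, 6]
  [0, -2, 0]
A ⊗ B =
  [-4, -6, -4]
  [3, 1, 3]
  [-1, -2, 2]

Apply the min-plus product entry-by-entry:
  C[0][0] = min over k of (A[0][0] + B[0][0] = -3 + 8 = 5, A[0][1] + B[1][0] = -2 + 1 = -1, A[0][2] + B[2][0] = -4 + 0 = -4) = -4 (attained at k = 2)
  C[0][1] = min over k of (A[0][0] + B[0][1] = -3 + -3 = -6, A[0][1] + B[1][1] = -2 + 0 = -2, A[0][2] + B[2][1] = -4 + -2 = -6) = -6 (attained at k = 0)
  C[0][2] = min over k of (A[0][0] + B[0][2] = -3 + 10 = 7, A[0][1] + B[1][2] = -2 + 6 = 4, A[0][2] + B[2][2] = -4 + 0 = -4) = -4 (attained at k = 2)
  C[1][0] = min over k of (A[1][0] + B[0][0] = 10 + 8 = 18, A[1][1] + B[1][0] = 4 + 1 = 5, A[1][2] + B[2][0] = 3 + 0 = 3) = 3 (attained at k = 2)
  C[1][1] = min over k of (A[1][0] + B[0][1] = 10 + -3 = 7, A[1][1] + B[1][1] = 4 + 0 = 4, A[1][2] + B[2][1] = 3 + -2 = 1) = 1 (attained at k = 2)
  C[1][2] = min over k of (A[1][0] + B[0][2] = 10 + 10 = 20, A[1][1] + B[1][2] = 4 + 6 = 10, A[1][2] + B[2][2] = 3 + 0 = 3) = 3 (attained at k = 2)
  C[2][0] = min over k of (A[2][0] + B[0][0] = 7 + 8 = 15, A[2][1] + B[1][0] = -2 + 1 = -1, A[2][2] + B[2][0] = 2 + 0 = 2) = -1 (attained at k = 1)
  C[2][1] = min over k of (A[2][0] + B[0][1] = 7 + -3 = 4, A[2][1] + B[1][1] = -2 + 0 = -2, A[2][2] + B[2][1] = 2 + -2 = 0) = -2 (attained at k = 1)
  C[2][2] = min over k of (A[2][0] + B[0][2] = 7 + 10 = 17, A[2][1] + B[1][2] = -2 + 6 = 4, A[2][2] + B[2][2] = 2 + 0 = 2) = 2 (attained at k = 2)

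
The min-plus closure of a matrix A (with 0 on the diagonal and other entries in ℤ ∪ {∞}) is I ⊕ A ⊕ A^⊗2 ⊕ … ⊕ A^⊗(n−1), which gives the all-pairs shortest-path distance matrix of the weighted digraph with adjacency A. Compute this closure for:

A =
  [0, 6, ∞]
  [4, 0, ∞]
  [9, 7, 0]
Closure =
  [0, 6, ∞]
  [4, 0, ∞]
  [9, 7, 0]

This is the Floyd-Warshall all-pairs shortest-path computation. For each intermediate vertex k = 0, 1, …, 2, update dist[i][j] ← min(dist[i][j], dist[i][k] + dist[k][j]). The final matrix gives, for each (i, j), the minimum total weight of any directed path from i to j (possibly empty when i = j).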